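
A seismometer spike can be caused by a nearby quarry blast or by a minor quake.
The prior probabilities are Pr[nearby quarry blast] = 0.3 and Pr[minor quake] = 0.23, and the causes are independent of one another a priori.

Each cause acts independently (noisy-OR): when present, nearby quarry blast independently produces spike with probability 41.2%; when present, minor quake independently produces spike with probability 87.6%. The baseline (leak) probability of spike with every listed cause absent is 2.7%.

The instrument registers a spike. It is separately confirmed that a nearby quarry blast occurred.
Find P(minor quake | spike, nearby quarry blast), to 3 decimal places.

Under noisy-OR, P(spike | causes) = 1 − (1−0.027)·∏(1−qᵢ) over the active causes.
Enumerate both values of minor quake and weight by the priors:
  P(spike | nearby quarry blast) = 0.427876·0.77 + 0.929057·0.23
        = 0.329465 + 0.213683 = 0.543148
Configurations with minor quake contribute 0.213683, so
  P(minor quake | spike, nearby quarry blast) = 0.213683 / 0.543148 ≈ 0.393

P(minor quake | spike, nearby quarry blast) ≈ 0.393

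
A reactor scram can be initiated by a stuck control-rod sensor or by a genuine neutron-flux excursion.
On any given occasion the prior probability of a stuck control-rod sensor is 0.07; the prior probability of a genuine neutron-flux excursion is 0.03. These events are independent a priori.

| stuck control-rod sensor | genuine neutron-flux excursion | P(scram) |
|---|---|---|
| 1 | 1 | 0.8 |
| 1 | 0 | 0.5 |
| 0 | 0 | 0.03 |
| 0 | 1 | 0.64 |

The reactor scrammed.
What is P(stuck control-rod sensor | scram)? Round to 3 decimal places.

Weight on stuck control-rod sensor=true, given the evidence: 0.033950 + 0.001680 = 0.035630
Normalizer over all consistent configurations: 0.03×0.93×0.97 + 0.64×0.93×0.03 + 0.5×0.07×0.97 + 0.8×0.07×0.03 = 0.080549
Posterior = 0.035630 / 0.080549 ≈ 0.442

P(stuck control-rod sensor | scram) ≈ 0.442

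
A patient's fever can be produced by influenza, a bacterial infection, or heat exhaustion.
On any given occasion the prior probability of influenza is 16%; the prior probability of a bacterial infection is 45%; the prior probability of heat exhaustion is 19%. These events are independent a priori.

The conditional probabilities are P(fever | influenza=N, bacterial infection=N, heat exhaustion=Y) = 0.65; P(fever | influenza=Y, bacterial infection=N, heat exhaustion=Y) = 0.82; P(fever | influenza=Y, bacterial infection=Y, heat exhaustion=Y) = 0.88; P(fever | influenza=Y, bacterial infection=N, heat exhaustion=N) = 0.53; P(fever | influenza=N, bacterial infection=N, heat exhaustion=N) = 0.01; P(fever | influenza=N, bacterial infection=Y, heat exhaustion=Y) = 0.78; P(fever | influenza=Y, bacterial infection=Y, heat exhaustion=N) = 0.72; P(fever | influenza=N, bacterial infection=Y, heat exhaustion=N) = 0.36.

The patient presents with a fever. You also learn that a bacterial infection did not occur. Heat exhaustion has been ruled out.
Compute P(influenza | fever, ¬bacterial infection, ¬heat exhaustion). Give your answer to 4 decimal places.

P(influenza | fever, ¬bacterial infection, ¬heat exhaustion) ≈ 0.9099

Sum P(fever|·) weighted by the priors over both values of influenza:
  P(fever | ¬bacterial infection, ¬heat exhaustion) = 0.01*0.84 + 0.53*0.16
        = 0.008400 + 0.084800 = 0.093200
Keeping only the influenza-present terms gives 0.084800, so
  P(influenza | fever, ¬bacterial infection, ¬heat exhaustion) = 0.084800 / 0.093200 ≈ 0.9099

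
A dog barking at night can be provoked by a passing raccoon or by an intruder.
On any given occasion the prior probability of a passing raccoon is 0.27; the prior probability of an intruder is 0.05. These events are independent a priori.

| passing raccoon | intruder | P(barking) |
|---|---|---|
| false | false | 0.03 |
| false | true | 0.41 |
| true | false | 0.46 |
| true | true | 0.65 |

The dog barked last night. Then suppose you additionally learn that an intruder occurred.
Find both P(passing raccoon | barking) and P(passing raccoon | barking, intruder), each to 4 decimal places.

Weight on passing raccoon=true, given the evidence: 0.117990 + 0.008775 = 0.126765
The normalizing constant is 0.03×0.73×0.95 + 0.41×0.73×0.05 + 0.46×0.27×0.95 + 0.65×0.27×0.05 = 0.162535
Posterior = 0.126765 / 0.162535 ≈ 0.7799

Now also conditioning on intruder=true:
P(barking | intruder) = 0.41*0.73 + 0.65*0.27 = 0.299300 + 0.175500 = 0.474800
Restricting to configurations with passing raccoon present: 0.65*0.27 = 0.175500.
Hence the posterior is 0.175500/0.474800 ≈ 0.3696.

P(passing raccoon | barking) ≈ 0.7799; P(passing raccoon | barking, intruder) ≈ 0.3696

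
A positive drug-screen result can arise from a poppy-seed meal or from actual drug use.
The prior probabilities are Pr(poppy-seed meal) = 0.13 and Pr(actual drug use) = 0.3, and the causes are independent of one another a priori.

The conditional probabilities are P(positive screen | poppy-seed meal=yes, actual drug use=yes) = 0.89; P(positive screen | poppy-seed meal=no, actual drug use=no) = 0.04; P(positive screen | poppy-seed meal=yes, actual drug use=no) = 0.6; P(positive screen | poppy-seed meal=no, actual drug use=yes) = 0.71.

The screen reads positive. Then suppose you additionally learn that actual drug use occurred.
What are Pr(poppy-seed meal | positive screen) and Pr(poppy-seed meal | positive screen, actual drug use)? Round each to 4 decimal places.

Numerator (weight on configurations with poppy-seed meal): 0.054600 + 0.034710 = 0.089310
The normalizing constant is 0.04*0.87*0.7 + 0.71*0.87*0.3 + 0.6*0.13*0.7 + 0.89*0.13*0.3 = 0.298980
P(poppy-seed meal | positive screen) = 0.089310/0.298980 ≈ 0.2987

Now condition on the additional information:
Sum P(positive screen|·) weighted by the priors over both values of poppy-seed meal:
  P(positive screen | actual drug use) = 0.71*0.87 + 0.89*0.13
        = 0.617700 + 0.115700 = 0.733400
Keeping only the poppy-seed meal-present terms gives 0.115700, so
  P(poppy-seed meal | positive screen, actual drug use) = 0.115700 / 0.733400 ≈ 0.1578
Conditioning on actual drug use lowers the posterior on poppy-seed meal: the classic explaining-away effect in a common-effect structure.

Pr(poppy-seed meal | positive screen) ≈ 0.2987; Pr(poppy-seed meal | positive screen, actual drug use) ≈ 0.1578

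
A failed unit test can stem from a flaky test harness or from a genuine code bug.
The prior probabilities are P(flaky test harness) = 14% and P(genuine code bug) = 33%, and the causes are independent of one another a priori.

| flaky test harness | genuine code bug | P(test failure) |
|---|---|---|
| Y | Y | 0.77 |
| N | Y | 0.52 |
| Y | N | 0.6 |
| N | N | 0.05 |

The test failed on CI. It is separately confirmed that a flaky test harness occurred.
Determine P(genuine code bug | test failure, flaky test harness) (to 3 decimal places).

P(genuine code bug | test failure, flaky test harness) ≈ 0.387

Numerator (weight on configurations with genuine code bug): 0.77·0.33 = 0.254100
The normalizing constant is 0.6·0.67 + 0.77·0.33 = 0.656100
Posterior = 0.254100 / 0.656100 ≈ 0.387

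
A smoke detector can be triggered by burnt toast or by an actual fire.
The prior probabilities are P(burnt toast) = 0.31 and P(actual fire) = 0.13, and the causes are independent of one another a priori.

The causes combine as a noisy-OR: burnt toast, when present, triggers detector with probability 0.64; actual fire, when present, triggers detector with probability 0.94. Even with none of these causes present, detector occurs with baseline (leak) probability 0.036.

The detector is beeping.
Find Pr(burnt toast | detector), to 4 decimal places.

Under noisy-OR, P(detector | causes) = 1 − (1−0.036)·∏(1−qᵢ) over the active causes.
By total probability over the 4 (burnt toast, actual fire) configurations:
  P(detector) = 0.036*0.69*0.87 + 0.94216*0.69*0.13 + 0.65296*0.31*0.87 + 0.979178*0.31*0.13
        = 0.021611 + 0.084512 + 0.176103 + 0.039461 = 0.321687
The terms with burnt toast present sum to 0.215564, so
  P(burnt toast | detector) = 0.215564 / 0.321687 ≈ 0.6701

Pr(burnt toast | detector) ≈ 0.6701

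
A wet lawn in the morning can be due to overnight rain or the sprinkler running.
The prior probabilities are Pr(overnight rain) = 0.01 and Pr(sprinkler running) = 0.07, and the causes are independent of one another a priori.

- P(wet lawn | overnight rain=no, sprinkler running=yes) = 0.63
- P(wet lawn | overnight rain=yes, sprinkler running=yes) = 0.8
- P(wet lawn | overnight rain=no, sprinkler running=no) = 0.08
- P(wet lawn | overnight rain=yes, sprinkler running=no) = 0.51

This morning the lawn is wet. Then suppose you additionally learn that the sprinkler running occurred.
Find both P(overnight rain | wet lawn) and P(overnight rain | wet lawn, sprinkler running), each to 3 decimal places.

Numerator (weight on configurations with overnight rain): 0.004743 + 0.000560 = 0.005303
The normalizing constant is 0.08*0.99*0.93 + 0.63*0.99*0.07 + 0.51*0.01*0.93 + 0.8*0.01*0.07 = 0.122618
Posterior = 0.005303 / 0.122618 ≈ 0.043

With the extra evidence:
P(wet lawn | sprinkler running) = 0.63*0.99 + 0.8*0.01 = 0.623700 + 0.008000 = 0.631700
Restricting to configurations with overnight rain present: 0.8*0.01 = 0.008000.
Hence the posterior is 0.008000/0.631700 ≈ 0.013.
Conditioning on sprinkler running lowers the posterior on overnight rain: the classic explaining-away effect in a common-effect structure.

P(overnight rain | wet lawn) ≈ 0.043; P(overnight rain | wet lawn, sprinkler running) ≈ 0.013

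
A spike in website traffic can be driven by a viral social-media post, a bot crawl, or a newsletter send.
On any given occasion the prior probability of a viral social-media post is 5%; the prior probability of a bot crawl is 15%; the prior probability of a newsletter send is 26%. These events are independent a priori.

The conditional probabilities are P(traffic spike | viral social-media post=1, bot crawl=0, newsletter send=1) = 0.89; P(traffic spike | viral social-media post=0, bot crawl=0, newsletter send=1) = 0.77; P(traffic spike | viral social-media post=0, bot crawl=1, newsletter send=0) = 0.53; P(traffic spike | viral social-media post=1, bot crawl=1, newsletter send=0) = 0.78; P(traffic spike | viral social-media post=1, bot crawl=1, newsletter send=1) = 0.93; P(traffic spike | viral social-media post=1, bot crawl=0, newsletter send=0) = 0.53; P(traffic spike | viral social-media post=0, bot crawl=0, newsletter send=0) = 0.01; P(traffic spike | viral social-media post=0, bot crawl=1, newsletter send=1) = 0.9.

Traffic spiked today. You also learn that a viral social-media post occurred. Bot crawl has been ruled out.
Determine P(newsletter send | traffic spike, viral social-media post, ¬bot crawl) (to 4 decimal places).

P(traffic spike | viral social-media post, ¬bot crawl) = 0.53*0.74 + 0.89*0.26 = 0.392200 + 0.231400 = 0.623600
Of this, 0.231400 comes from 0.89*0.26 (the newsletter send=true cases).
Hence the posterior is 0.231400/0.623600 ≈ 0.3711.

P(newsletter send | traffic spike, viral social-media post, ¬bot crawl) ≈ 0.3711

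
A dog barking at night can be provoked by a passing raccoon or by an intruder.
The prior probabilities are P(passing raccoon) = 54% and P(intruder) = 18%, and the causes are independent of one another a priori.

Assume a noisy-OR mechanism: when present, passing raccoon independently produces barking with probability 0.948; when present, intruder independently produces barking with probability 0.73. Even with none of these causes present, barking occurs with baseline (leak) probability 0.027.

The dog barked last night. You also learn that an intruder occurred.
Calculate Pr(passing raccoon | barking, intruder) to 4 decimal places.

Pr(passing raccoon | barking, intruder) ≈ 0.6110

Under noisy-OR, P(barking | causes) = 1 − (1−0.027)·∏(1−qᵢ) over the active causes.
P(barking | intruder) = 0.73729*0.46 + 0.986339*0.54 = 0.339153 + 0.532623 = 0.871776
Restricting to configurations with passing raccoon present: 0.986339*0.54 = 0.532623.
P(passing raccoon | barking, intruder) = 0.532623 / 0.871776 ≈ 0.6110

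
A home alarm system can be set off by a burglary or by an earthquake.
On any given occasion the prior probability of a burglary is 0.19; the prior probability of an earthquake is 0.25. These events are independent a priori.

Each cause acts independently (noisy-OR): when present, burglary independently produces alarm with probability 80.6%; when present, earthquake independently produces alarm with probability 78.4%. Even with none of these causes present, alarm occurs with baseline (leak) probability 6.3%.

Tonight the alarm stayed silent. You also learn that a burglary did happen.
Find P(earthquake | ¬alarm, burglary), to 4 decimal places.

Under noisy-OR, P(alarm | causes) = 1 − (1−0.063)·∏(1−qᵢ) over the active causes.
P(¬alarm | burglary) = 0.181778*0.75 + 0.039264*0.25 = 0.136333 + 0.009816 = 0.146149
Of this, 0.009816 comes from 0.039264*0.25 (the earthquake=true cases).
P(earthquake | ¬alarm, burglary) = 0.009816 / 0.146149 ≈ 0.0672

P(earthquake | ¬alarm, burglary) ≈ 0.0672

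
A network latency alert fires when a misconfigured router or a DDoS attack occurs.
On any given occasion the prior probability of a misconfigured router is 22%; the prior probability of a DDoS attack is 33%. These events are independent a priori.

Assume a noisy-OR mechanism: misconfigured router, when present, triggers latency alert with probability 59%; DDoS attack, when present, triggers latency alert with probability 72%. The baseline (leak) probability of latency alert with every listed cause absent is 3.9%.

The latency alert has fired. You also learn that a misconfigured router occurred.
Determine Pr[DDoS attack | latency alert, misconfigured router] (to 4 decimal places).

Under noisy-OR, P(latency alert | causes) = 1 − (1−0.039)·∏(1−qᵢ) over the active causes.
Sum P(latency alert|·) weighted by the priors over both values of DDoS attack:
  P(latency alert | misconfigured router) = 0.60599*0.67 + 0.889677*0.33
        = 0.406013 + 0.293593 = 0.699606
Keeping only the DDoS attack-present terms gives 0.293593, so
  P(DDoS attack | latency alert, misconfigured router) = 0.293593 / 0.699606 ≈ 0.4197

Pr[DDoS attack | latency alert, misconfigured router] ≈ 0.4197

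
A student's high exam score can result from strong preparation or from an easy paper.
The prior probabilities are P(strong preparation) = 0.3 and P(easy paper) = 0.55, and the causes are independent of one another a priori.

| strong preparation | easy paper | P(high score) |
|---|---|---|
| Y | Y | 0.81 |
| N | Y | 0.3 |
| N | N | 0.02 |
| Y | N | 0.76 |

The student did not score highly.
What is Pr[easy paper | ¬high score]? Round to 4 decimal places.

Weight on easy paper=true, given the evidence: 0.269500 + 0.031350 = 0.300850
Denominator P(¬high score): 0.98*0.7*0.45 + 0.7*0.7*0.55 + 0.24*0.3*0.45 + 0.19*0.3*0.55 = 0.641950
Posterior = 0.300850 / 0.641950 ≈ 0.4687

Pr[easy paper | ¬high score] ≈ 0.4687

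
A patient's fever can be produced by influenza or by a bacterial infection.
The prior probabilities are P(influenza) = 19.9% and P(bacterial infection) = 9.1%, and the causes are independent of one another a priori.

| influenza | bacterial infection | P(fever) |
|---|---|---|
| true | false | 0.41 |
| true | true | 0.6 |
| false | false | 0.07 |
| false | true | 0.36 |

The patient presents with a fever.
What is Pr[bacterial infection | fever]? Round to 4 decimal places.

Enumerate the 4 (influenza, bacterial infection) configurations and weight by the priors:
  P(fever) = 0.07×0.801×0.909 + 0.36×0.801×0.091 + 0.41×0.199×0.909 + 0.6×0.199×0.091
        = 0.050968 + 0.026241 + 0.074165 + 0.010865 = 0.162239
Keeping only the bacterial infection-present terms gives 0.037106, so
  P(bacterial infection | fever) = 0.037106 / 0.162239 ≈ 0.2287

Pr[bacterial infection | fever] ≈ 0.2287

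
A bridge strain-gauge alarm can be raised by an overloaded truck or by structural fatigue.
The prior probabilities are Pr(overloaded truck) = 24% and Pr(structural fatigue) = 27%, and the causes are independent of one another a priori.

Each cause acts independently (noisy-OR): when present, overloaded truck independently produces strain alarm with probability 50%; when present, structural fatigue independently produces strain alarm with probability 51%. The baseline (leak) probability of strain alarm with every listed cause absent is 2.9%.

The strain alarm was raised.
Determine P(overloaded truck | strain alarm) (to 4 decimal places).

P(overloaded truck | strain alarm) ≈ 0.5301

Under noisy-OR, P(strain alarm | causes) = 1 − (1−0.029)·∏(1−qᵢ) over the active causes.
P(strain alarm) = 0.029·0.76·0.73 + 0.52421·0.76·0.27 + 0.5145·0.24·0.73 + 0.762105·0.24·0.27 = 0.016089 + 0.107568 + 0.090140 + 0.049384 = 0.263181
The overloaded truck-present share is 0.090140 + 0.049384 = 0.139524.
So P(overloaded truck | strain alarm) = 0.139524/0.263181 ≈ 0.5301.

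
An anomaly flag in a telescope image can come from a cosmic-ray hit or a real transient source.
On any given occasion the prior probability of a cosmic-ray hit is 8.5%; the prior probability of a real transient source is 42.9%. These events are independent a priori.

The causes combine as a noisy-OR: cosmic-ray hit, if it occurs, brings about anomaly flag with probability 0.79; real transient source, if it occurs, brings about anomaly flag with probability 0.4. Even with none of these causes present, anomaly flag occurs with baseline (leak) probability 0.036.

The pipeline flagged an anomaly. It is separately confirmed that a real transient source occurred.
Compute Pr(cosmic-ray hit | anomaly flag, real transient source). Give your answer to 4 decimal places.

Pr(cosmic-ray hit | anomaly flag, real transient source) ≈ 0.1622

Under noisy-OR, P(anomaly flag | causes) = 1 − (1−0.036)·∏(1−qᵢ) over the active causes.
Weight on cosmic-ray hit=true, given the evidence: 0.878536×0.085 = 0.074676
The normalizing constant is 0.4216×0.915 + 0.878536×0.085 = 0.460440
P(cosmic-ray hit | anomaly flag, real transient source) = 0.074676/0.460440 ≈ 0.1622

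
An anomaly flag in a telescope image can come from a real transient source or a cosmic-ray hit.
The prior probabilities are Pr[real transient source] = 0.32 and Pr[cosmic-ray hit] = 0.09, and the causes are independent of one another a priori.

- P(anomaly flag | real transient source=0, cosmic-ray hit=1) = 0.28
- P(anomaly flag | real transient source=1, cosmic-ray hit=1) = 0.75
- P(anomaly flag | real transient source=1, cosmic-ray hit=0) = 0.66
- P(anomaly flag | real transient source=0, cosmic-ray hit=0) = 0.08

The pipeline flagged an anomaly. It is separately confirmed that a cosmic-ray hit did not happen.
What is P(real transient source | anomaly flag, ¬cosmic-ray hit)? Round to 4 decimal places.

P(real transient source | anomaly flag, ¬cosmic-ray hit) ≈ 0.7952

P(anomaly flag | ¬cosmic-ray hit) = 0.08*0.68 + 0.66*0.32 = 0.054400 + 0.211200 = 0.265600
Of this, 0.211200 comes from 0.66*0.32 (the real transient source=true cases).
Hence the posterior is 0.211200/0.265600 ≈ 0.7952.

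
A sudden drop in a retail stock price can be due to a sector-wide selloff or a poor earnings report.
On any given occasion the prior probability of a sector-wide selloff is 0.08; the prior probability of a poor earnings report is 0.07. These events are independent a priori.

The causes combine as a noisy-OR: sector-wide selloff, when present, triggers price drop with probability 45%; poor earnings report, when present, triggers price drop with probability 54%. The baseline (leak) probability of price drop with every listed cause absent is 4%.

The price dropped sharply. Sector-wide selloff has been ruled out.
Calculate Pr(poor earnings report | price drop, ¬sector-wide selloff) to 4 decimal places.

Under noisy-OR, P(price drop | causes) = 1 − (1−0.04)·∏(1−qᵢ) over the active causes.
P(price drop | ¬sector-wide selloff) = 0.04·0.93 + 0.5584·0.07 = 0.037200 + 0.039088 = 0.076288
The poor earnings report-present share is 0.5584·0.07 = 0.039088.
Hence the posterior is 0.039088/0.076288 ≈ 0.5124.

Pr(poor earnings report | price drop, ¬sector-wide selloff) ≈ 0.5124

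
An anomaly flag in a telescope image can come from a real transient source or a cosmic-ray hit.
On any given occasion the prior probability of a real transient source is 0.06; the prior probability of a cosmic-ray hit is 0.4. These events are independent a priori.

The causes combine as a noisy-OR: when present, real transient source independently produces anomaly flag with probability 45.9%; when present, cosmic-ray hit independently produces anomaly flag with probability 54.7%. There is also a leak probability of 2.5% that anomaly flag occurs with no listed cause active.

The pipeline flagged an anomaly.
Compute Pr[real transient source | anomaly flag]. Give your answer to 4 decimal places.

Under noisy-OR, P(anomaly flag | causes) = 1 − (1−0.025)·∏(1−qᵢ) over the active causes.
P(anomaly flag) = 0.025×0.94×0.6 + 0.558325×0.94×0.4 + 0.472525×0.06×0.6 + 0.761054×0.06×0.4 = 0.014100 + 0.209930 + 0.017011 + 0.018265 = 0.259306
The real transient source-present share is 0.017011 + 0.018265 = 0.035276.
So P(real transient source | anomaly flag) = 0.035276/0.259306 ≈ 0.1360.

Pr[real transient source | anomaly flag] ≈ 0.1360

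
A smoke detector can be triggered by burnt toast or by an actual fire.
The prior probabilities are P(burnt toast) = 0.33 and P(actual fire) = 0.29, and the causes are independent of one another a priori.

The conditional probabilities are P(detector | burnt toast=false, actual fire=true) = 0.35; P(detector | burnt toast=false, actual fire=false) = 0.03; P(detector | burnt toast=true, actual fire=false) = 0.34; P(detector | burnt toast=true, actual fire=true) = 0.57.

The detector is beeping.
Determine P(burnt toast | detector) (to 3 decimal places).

By total probability over the 4 (burnt toast, actual fire) configurations:
  P(detector) = 0.03*0.67*0.71 + 0.35*0.67*0.29 + 0.34*0.33*0.71 + 0.57*0.33*0.29
        = 0.014271 + 0.068005 + 0.079662 + 0.054549 = 0.216487
Keeping only the burnt toast-present terms gives 0.134211, so
  P(burnt toast | detector) = 0.134211 / 0.216487 ≈ 0.620

P(burnt toast | detector) ≈ 0.620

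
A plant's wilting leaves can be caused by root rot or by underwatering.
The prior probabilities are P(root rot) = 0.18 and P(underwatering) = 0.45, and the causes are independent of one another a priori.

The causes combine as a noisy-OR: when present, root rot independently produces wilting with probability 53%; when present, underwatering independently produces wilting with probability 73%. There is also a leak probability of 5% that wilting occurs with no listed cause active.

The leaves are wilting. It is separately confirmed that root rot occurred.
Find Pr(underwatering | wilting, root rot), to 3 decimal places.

Under noisy-OR, P(wilting | causes) = 1 − (1−0.05)·∏(1−qᵢ) over the active causes.
By total probability over both values of underwatering:
  P(wilting | root rot) = 0.5535·0.55 + 0.879445·0.45
        = 0.304425 + 0.395750 = 0.700175
Keeping only the underwatering-present terms gives 0.395750, so
  P(underwatering | wilting, root rot) = 0.395750 / 0.700175 ≈ 0.565

Pr(underwatering | wilting, root rot) ≈ 0.565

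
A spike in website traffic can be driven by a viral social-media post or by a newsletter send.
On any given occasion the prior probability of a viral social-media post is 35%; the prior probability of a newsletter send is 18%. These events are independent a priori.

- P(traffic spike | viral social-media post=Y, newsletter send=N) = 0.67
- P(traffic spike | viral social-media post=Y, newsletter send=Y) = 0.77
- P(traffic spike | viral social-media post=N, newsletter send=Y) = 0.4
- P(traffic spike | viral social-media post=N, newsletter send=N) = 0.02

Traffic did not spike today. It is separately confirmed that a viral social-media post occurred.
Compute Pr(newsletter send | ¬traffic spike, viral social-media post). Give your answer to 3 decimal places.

Numerator (weight on configurations with newsletter send): 0.23*0.18 = 0.041400
Normalizer over all consistent configurations: 0.33*0.82 + 0.23*0.18 = 0.312000
Posterior = 0.041400 / 0.312000 ≈ 0.133

Pr(newsletter send | ¬traffic spike, viral social-media post) ≈ 0.133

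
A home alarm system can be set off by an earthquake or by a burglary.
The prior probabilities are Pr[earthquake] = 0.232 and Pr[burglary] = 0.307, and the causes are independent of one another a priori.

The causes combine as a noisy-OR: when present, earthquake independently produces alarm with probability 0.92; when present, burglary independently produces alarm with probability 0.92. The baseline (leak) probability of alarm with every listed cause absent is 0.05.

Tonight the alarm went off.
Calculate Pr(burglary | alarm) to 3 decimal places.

Under noisy-OR, P(alarm | causes) = 1 − (1−0.05)·∏(1−qᵢ) over the active causes.
P(alarm) = 0.05·0.768·0.693 + 0.924·0.768·0.307 + 0.924·0.232·0.693 + 0.99392·0.232·0.307 = 0.026611 + 0.217857 + 0.148557 + 0.070791 = 0.463816
The burglary-present share is 0.217857 + 0.070791 = 0.288648.
Hence the posterior is 0.288648/0.463816 ≈ 0.622.

Pr(burglary | alarm) ≈ 0.622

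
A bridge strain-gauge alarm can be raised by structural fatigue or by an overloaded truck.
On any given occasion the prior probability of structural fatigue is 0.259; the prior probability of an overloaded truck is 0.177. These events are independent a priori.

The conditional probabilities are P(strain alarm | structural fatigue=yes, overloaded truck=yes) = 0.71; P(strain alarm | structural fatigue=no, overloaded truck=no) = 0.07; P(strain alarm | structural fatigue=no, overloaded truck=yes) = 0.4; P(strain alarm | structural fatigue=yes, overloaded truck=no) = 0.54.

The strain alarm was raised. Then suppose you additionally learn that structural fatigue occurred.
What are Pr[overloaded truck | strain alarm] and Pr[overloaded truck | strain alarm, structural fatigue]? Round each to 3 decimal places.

Numerator (weight on configurations with overloaded truck): 0.052463 + 0.032549 = 0.085012
The normalizing constant is 0.07×0.741×0.823 + 0.4×0.741×0.177 + 0.54×0.259×0.823 + 0.71×0.259×0.177 = 0.242806
P(overloaded truck | strain alarm) = 0.085012/0.242806 ≈ 0.350

Now condition on the additional information:
P(strain alarm | structural fatigue) = 0.54*0.823 + 0.71*0.177 = 0.444420 + 0.125670 = 0.570090
Of this, 0.125670 comes from 0.71*0.177 (the overloaded truck=true cases).
P(overloaded truck | strain alarm, structural fatigue) = 0.125670 / 0.570090 ≈ 0.220
Conditioning on structural fatigue lowers the posterior on overloaded truck: the classic explaining-away effect in a common-effect structure.

Pr[overloaded truck | strain alarm] ≈ 0.350; Pr[overloaded truck | strain alarm, structural fatigue] ≈ 0.220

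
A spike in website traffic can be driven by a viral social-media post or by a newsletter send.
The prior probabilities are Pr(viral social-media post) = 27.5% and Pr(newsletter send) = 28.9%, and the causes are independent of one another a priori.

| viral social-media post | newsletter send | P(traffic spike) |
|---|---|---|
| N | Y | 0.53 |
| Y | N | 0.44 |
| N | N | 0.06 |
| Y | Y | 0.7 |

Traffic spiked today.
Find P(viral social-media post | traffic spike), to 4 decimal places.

P(viral social-media post | traffic spike) ≈ 0.4994

Weight on viral social-media post=true, given the evidence: 0.086031 + 0.055632 = 0.141663
Denominator P(traffic spike): 0.06×0.725×0.711 + 0.53×0.725×0.289 + 0.44×0.275×0.711 + 0.7×0.275×0.289 = 0.283639
P(viral social-media post | traffic spike) = 0.141663/0.283639 ≈ 0.4994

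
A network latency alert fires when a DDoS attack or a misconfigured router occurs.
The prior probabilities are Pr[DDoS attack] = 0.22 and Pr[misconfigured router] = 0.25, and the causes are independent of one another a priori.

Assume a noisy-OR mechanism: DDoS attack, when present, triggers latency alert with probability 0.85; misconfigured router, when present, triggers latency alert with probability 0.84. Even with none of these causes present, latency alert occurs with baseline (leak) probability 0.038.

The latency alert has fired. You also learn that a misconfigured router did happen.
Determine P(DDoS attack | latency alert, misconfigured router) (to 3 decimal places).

Under noisy-OR, P(latency alert | causes) = 1 − (1−0.038)·∏(1−qᵢ) over the active causes.
Numerator (weight on configurations with DDoS attack): 0.976912×0.22 = 0.214921
Denominator P(latency alert | misconfigured router): 0.84608×0.78 + 0.976912×0.22 = 0.874863
Posterior = 0.214921 / 0.874863 ≈ 0.246

P(DDoS attack | latency alert, misconfigured router) ≈ 0.246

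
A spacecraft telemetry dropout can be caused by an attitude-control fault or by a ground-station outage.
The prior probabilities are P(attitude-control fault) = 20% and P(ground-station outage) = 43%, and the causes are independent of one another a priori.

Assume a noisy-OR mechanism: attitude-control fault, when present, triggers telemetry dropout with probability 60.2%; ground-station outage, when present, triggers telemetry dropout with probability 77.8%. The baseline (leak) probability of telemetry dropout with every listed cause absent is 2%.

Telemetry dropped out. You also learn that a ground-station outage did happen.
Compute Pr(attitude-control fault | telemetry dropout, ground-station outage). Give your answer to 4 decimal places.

Under noisy-OR, P(telemetry dropout | causes) = 1 − (1−0.02)·∏(1−qᵢ) over the active causes.
Weight on attitude-control fault=true, given the evidence: 0.913411×0.2 = 0.182682
Denominator P(telemetry dropout | ground-station outage): 0.78244×0.8 + 0.913411×0.2 = 0.808634
Posterior = 0.182682 / 0.808634 ≈ 0.2259

Pr(attitude-control fault | telemetry dropout, ground-station outage) ≈ 0.2259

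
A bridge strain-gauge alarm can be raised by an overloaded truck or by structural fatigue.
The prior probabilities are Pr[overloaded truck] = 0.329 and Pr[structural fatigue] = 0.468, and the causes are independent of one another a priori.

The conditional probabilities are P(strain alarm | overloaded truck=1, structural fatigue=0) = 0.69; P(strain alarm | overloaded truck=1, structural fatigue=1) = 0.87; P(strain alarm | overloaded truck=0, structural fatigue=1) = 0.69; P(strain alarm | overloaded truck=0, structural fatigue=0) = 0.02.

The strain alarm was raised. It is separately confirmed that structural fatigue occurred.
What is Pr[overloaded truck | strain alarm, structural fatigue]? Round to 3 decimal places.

P(strain alarm | structural fatigue) = 0.69×0.671 + 0.87×0.329 = 0.462990 + 0.286230 = 0.749220
Restricting to configurations with overloaded truck present: 0.87×0.329 = 0.286230.
Hence the posterior is 0.286230/0.749220 ≈ 0.382.

Pr[overloaded truck | strain alarm, structural fatigue] ≈ 0.382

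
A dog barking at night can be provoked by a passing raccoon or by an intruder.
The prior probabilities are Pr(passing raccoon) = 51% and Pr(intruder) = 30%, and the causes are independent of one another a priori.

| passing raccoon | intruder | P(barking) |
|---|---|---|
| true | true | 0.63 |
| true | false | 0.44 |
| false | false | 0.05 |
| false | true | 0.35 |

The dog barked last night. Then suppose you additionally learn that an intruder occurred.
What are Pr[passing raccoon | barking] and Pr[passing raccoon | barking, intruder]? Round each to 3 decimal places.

Pr[passing raccoon | barking] ≈ 0.787; Pr[passing raccoon | barking, intruder] ≈ 0.652

P(barking) = 0.05×0.49×0.7 + 0.35×0.49×0.3 + 0.44×0.51×0.7 + 0.63×0.51×0.3 = 0.017150 + 0.051450 + 0.157080 + 0.096390 = 0.322070
The passing raccoon-present share is 0.157080 + 0.096390 = 0.253470.
P(passing raccoon | barking) = 0.253470 / 0.322070 ≈ 0.787

Now condition on the additional information:
Numerator (weight on configurations with passing raccoon): 0.63·0.51 = 0.321300
Denominator P(barking | intruder): 0.35·0.49 + 0.63·0.51 = 0.492800
P(passing raccoon | barking, intruder) = 0.321300/0.492800 ≈ 0.652
This is intercausal reasoning (explaining away): once intruder accounts for the barking, passing raccoon becomes less likely.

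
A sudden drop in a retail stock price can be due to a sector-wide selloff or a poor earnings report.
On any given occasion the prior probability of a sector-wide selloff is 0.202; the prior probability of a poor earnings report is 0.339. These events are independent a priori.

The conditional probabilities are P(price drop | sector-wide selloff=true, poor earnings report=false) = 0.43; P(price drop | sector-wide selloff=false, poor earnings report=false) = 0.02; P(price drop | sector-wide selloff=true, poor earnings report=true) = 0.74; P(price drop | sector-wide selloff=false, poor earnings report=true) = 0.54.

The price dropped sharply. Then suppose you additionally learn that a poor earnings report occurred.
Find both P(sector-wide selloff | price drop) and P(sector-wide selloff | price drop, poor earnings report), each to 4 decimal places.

P(sector-wide selloff | price drop) ≈ 0.4083; P(sector-wide selloff | price drop, poor earnings report) ≈ 0.2575

Enumerate the 4 (sector-wide selloff, poor earnings report) configurations and weight by the priors:
  P(price drop) = 0.02·0.798·0.661 + 0.54·0.798·0.339 + 0.43·0.202·0.661 + 0.74·0.202·0.339
        = 0.010550 + 0.146082 + 0.057414 + 0.050674 = 0.264720
Keeping only the sector-wide selloff-present terms gives 0.108088, so
  P(sector-wide selloff | price drop) = 0.108088 / 0.264720 ≈ 0.4083

Now condition on the additional information:
Sum P(price drop|·) weighted by the priors over both values of sector-wide selloff:
  P(price drop | poor earnings report) = 0.54·0.798 + 0.74·0.202
        = 0.430920 + 0.149480 = 0.580400
The terms with sector-wide selloff present sum to 0.149480, so
  P(sector-wide selloff | price drop, poor earnings report) = 0.149480 / 0.580400 ≈ 0.2575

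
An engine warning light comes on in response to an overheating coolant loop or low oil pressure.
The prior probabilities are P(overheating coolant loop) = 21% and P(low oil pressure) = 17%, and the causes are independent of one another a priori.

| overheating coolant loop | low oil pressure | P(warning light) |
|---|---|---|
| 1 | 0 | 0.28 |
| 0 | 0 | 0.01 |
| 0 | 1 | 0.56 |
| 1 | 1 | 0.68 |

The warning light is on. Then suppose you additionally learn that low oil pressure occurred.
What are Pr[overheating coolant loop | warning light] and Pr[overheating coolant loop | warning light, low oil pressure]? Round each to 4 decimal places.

For the numerator, keep only overheating coolant loop=true terms: 0.048804 + 0.024276 = 0.073080
Denominator P(warning light): 0.01·0.79·0.83 + 0.56·0.79·0.17 + 0.28·0.21·0.83 + 0.68·0.21·0.17 = 0.154845
P(overheating coolant loop | warning light) = 0.073080/0.154845 ≈ 0.4720

Now also conditioning on low oil pressure=true:
Enumerate both values of overheating coolant loop and weight by the priors:
  P(warning light | low oil pressure) = 0.56*0.79 + 0.68*0.21
        = 0.442400 + 0.142800 = 0.585200
The terms with overheating coolant loop present sum to 0.142800, so
  P(overheating coolant loop | warning light, low oil pressure) = 0.142800 / 0.585200 ≈ 0.2440
Conditioning on low oil pressure lowers the posterior on overheating coolant loop: the classic explaining-away effect in a common-effect structure.

Pr[overheating coolant loop | warning light] ≈ 0.4720; Pr[overheating coolant loop | warning light, low oil pressure] ≈ 0.2440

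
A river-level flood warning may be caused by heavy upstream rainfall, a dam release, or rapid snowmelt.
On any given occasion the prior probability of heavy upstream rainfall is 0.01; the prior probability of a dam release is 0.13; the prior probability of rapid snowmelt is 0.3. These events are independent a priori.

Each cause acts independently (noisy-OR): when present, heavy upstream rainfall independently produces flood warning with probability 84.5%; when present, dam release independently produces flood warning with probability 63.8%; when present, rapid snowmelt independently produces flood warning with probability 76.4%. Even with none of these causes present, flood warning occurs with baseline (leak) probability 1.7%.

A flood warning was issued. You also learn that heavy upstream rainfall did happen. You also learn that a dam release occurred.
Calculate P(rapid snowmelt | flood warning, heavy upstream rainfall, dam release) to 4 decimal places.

Under noisy-OR, P(flood warning | causes) = 1 − (1−0.017)·∏(1−qᵢ) over the active causes.
P(flood warning | heavy upstream rainfall, dam release) = 0.944844×0.7 + 0.986983×0.3 = 0.661391 + 0.296095 = 0.957486
The rapid snowmelt-present share is 0.986983×0.3 = 0.296095.
Hence the posterior is 0.296095/0.957486 ≈ 0.3092.

P(rapid snowmelt | flood warning, heavy upstream rainfall, dam release) ≈ 0.3092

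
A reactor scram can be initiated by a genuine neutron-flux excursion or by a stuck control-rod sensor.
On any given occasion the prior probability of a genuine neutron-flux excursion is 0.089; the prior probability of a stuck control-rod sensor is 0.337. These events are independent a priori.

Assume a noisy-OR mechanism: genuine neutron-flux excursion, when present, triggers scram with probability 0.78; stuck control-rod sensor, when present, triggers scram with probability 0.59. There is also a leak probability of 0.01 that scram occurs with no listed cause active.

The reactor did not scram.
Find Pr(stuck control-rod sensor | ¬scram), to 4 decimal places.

Pr(stuck control-rod sensor | ¬scram) ≈ 0.1725

Under noisy-OR, P(scram | causes) = 1 − (1−0.01)·∏(1−qᵢ) over the active causes.
By total probability over the 4 (genuine neutron-flux excursion, stuck control-rod sensor) configurations:
  P(¬scram) = 0.99·0.911·0.663 + 0.4059·0.911·0.337 + 0.2178·0.089·0.663 + 0.089298·0.089·0.337
        = 0.597953 + 0.124614 + 0.012852 + 0.002678 = 0.738097
The terms with stuck control-rod sensor present sum to 0.127292, so
  P(stuck control-rod sensor | ¬scram) = 0.127292 / 0.738097 ≈ 0.1725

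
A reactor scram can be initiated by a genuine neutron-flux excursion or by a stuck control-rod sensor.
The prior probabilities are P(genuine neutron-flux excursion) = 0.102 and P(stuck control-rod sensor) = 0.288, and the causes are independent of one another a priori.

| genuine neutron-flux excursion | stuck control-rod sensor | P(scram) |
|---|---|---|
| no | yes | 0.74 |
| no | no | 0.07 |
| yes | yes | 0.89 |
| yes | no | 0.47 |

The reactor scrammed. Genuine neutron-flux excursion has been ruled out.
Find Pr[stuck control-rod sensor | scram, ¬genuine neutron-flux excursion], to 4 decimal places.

Enumerate both values of stuck control-rod sensor and weight by the priors:
  P(scram | ¬genuine neutron-flux excursion) = 0.07×0.712 + 0.74×0.288
        = 0.049840 + 0.213120 = 0.262960
The terms with stuck control-rod sensor present sum to 0.213120, so
  P(stuck control-rod sensor | scram, ¬genuine neutron-flux excursion) = 0.213120 / 0.262960 ≈ 0.8105

Pr[stuck control-rod sensor | scram, ¬genuine neutron-flux excursion] ≈ 0.8105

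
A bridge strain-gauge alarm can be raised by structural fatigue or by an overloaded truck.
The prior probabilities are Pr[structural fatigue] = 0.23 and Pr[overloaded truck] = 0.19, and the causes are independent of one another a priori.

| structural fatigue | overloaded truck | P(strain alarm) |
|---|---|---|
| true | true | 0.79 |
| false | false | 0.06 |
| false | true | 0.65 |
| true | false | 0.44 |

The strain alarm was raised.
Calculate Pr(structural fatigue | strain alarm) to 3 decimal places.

Pr(structural fatigue | strain alarm) ≈ 0.468

P(strain alarm) = 0.06*0.77*0.81 + 0.65*0.77*0.19 + 0.44*0.23*0.81 + 0.79*0.23*0.19 = 0.037422 + 0.095095 + 0.081972 + 0.034523 = 0.249012
The structural fatigue-present share is 0.081972 + 0.034523 = 0.116495.
P(structural fatigue | strain alarm) = 0.116495 / 0.249012 ≈ 0.468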